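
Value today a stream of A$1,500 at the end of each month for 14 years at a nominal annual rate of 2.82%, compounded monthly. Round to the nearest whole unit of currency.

A$208,004

i = 0.0282/12 = 0.00235 per month; n = 14·12 = 168.
PV = 1500 × [1 − (1+0.00235)^(−168)] / 0.00235 = 1500 × 138.669384 = 208,004.0757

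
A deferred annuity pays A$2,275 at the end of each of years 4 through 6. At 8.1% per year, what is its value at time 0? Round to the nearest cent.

A$4,632.89

PV at t=3 (ordinary 3-year annuity): 2275 × a(3|0.081) = 2275 × 2.572454 = 5,852.3328
Discount back 3 years: 5,852.3328 × (1+0.081)^(−3) = 5,852.3328 × 0.791631 = 4,632.8894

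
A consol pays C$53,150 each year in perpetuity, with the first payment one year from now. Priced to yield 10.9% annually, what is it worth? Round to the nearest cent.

PV = PMT / i = 53150 / 0.109 = 487,614.6789

C$487,614.68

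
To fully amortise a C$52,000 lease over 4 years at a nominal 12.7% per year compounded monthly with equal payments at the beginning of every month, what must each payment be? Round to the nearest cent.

C$1,372.77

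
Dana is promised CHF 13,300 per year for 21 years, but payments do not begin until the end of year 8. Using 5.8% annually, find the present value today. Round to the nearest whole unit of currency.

CHF 107,238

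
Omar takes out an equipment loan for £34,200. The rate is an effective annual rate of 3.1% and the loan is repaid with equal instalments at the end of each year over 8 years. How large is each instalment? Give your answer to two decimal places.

£4,892.58

Annuity-PV factor = 6.990174; PMT = 34200 / 6.990174 = 4,892.5820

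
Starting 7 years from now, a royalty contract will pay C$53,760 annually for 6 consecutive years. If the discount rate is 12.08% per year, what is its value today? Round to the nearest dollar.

C$111,249

Value one period before first payment (t=6): 53760 × [1 − (1+0.1208)^(−6)] / 0.1208 = 53760 × 4.102109 = 220,529.3665
PV₀ = 220,529.3665 / (1+0.1208)^6 = 220,529.3665 / 1.982297 = 111,249.4048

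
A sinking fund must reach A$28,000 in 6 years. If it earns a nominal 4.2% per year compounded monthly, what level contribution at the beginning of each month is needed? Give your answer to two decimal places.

A$341.43

With 12 periods per year: i = 0.0035, n = 72.
PMT = 28000 / ( [(1+0.0035)^72 − 1] / 0.0035 × (1+i) ) = 28000 / 82.008914 = 341.4263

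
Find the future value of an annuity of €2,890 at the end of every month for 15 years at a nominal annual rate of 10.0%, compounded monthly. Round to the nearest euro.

€1,197,819

i = 0.1/12 = 0.00833333 per month; n = 15·12 = 180.
FV = 2890 × [(1+0.00833333)^180 − 1] / 0.00833333 = 2890 × 414.470346 = 1,197,819.3005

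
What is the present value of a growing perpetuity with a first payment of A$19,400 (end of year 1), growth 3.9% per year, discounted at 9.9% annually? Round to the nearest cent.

PV = PMT / (i − g) = 19400 / (0.099 − 0.039) = 19400 / 0.060000 = 323,333.3333

A$323,333.33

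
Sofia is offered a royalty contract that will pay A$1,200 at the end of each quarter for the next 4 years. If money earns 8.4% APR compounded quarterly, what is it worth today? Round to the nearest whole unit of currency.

i = 0.084/4 = 0.021 per quarter; n = 4·4 = 16.
PV = 1200 × [1 − (1+0.021)^(−16)] / 0.021 = 1200 × 13.470768 = 16,164.9213

A$16,165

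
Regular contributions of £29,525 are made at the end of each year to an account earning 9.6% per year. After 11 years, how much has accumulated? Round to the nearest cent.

FV = PMT · [(1+i)^n − 1] / i = 29525 · 18.135881 = 535,461.8814

£535,461.88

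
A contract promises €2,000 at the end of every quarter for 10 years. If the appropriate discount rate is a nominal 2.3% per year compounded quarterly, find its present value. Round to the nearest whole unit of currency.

€71,284

i = 0.023/4 = 0.00575 per quarter; n = 10·4 = 40.
Annuity factor a(40|0.00575) = 35.642234; PV = 2000 × 35.642234 = 71,284.4678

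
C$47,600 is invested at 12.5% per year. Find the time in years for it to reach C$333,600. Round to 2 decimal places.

16.53 years

n = ln(333600/47600) / ln(1+0.125) = ln(7.00840) / 0.117783 = 16.5313 years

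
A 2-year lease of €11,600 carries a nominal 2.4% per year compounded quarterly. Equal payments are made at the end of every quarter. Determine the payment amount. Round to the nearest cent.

€1,489.42

Periodic rate i = 0.024/4 = 0.006; n = 2 × 4 = 8 periods.
PMT = 11600 / ( [1 − (1+0.006)^(−8)] / 0.006 ) = 11600 / 7.788250 = 1,489.4232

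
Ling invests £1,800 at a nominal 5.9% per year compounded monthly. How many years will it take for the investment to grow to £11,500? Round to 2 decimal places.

31.51 years

Periodic rate i = 0.059/12 = 0.00491667.
(1+i)^n = 11500/1800 = 6.38889, so n = ln 6.38889 / ln 1.00492 = 378.1252 months
= 378.1252/12 years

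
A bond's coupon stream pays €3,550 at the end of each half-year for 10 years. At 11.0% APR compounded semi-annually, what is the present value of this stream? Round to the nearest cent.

With 2 periods per year: i = 0.055, n = 20.
PV = PMT · [1 − (1+i)^(−n)] / i = 3550 · 11.950382 = 42,423.8578

€42,423.86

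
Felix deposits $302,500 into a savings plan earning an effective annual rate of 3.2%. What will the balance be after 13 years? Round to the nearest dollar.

$455,577

302,500 × (1+0.032)^13 = 302,500 × 1.506038 = 455,576.6364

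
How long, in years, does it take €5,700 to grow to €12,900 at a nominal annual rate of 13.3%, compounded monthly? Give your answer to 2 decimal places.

6.18 years

Periodic rate i = 0.133/12 = 0.0110833.
(1+i)^n = 12900/5700 = 2.26316, so n = ln 2.26316 / ln 1.01108 = 74.1004 months
= 74.1004/12 years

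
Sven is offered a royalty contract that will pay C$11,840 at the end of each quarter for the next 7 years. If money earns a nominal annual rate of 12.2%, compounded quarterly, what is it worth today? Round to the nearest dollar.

C$220,815

With 4 periods per year: i = 0.0305, n = 28.
PV = 11840 × [1 − (1+0.0305)^(−28)] / 0.0305 = 11840 × 18.649917 = 220,815.0223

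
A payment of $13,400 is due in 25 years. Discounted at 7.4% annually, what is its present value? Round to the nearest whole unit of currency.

$2,249

Discount factor = (1+0.074)^(−25) = 0.167839; PV = 13,400 × 0.167839 = 2,249.0430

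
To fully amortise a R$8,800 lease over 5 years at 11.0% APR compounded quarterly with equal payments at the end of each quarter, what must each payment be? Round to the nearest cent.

R$577.91

i = 0.11/4 = 0.0275 per quarter; n = 5·4 = 20.
PMT = 8800 / ( [1 − (1+0.0275)^(−20)] / 0.0275 ) = 8800 / 15.227252 = 577.9112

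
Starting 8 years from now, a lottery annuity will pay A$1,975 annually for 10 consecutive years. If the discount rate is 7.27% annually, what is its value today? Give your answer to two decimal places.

A$8,382.54

PV at t=7 (ordinary 10-year annuity): 1975 × a(10|0.0727) = 1975 × 6.936753 = 13,700.0879
Discount back 7 years: 13,700.0879 × (1+0.0727)^(−7) = 13,700.0879 × 0.611860 = 8,382.5353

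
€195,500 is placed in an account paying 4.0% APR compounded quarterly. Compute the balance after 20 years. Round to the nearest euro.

Periodic rate i = 0.04/4 = 0.01; n = 20 × 4 = 80 periods.
195,500 × (1+0.01)^80 = 195,500 × 2.216715 = 433,367.8250

€433,368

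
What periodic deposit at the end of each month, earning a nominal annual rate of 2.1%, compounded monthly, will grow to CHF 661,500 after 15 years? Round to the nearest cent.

CHF 3,129.71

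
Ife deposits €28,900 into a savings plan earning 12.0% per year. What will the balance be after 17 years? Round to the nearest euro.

€198,429

28,900 × (1+0.12)^17 = 28,900 × 6.866041 = 198,428.5817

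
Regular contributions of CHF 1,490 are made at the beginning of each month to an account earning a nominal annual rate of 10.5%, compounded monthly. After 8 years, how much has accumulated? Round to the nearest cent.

CHF 224,668.74

i = 0.105/12 = 0.00875 per month; n = 8·12 = 96.
FV = 1490 × [(1+0.00875)^96 − 1] / 0.00875 × (1+i) = 1490 × 150.784388 = 224,668.7383
(Beginning-of-period payments → annuity-due factor ×(1+i).)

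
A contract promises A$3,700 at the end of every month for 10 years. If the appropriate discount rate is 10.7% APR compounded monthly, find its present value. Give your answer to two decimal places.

Periodic rate i = 0.107/12 = 0.00891667; n = 10 × 12 = 120 periods.
PV = PMT · [1 − (1+i)^(−n)] / i = 3700 · 73.498429 = 271,944.1858

A$271,944.19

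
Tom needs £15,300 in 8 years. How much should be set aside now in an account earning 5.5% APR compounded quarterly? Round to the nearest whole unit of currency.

£9,883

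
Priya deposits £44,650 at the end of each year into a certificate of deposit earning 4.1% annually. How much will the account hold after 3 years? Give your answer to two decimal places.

£139,517.01

FV = PMT · [(1+i)^n − 1] / i = 44650 · 3.124681 = 139,517.0066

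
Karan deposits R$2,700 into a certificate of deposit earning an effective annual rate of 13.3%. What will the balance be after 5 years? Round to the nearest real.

R$5,041

FV = PV·(1+i)^n = 2,700 × 1.867022 = 5,040.9607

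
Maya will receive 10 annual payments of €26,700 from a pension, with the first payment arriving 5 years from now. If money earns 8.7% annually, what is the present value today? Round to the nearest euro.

€124,373

PV at t=4 (ordinary 10-year annuity): 26700 × a(10|0.087) = 26700 × 6.503279 = 173,637.5462
PV₀ = 173,637.5462 / (1+0.087)^4 = 173,637.5462 / 1.396105 = 124,372.8149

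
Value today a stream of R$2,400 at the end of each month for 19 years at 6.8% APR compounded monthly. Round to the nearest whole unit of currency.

With 12 periods per year: i = 0.00566667, n = 228.
PV = PMT · [1 − (1+i)^(−n)] / i = 2400 · 127.813324 = 306,751.9769

R$306,752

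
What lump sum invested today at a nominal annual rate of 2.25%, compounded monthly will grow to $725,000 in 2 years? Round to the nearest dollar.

$693,127

With 12 periods per year: i = 0.001875, n = 24.
PV = 725,000 / (1 + 0.001875)^24 = 725,000 / 1.045984 = 693,127.3785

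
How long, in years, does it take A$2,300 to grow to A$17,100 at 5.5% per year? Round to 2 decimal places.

(1+i)^n = 17100/2300 = 7.43478, so n = ln 7.43478 / ln 1.055 = 37.4699 years

37.47 years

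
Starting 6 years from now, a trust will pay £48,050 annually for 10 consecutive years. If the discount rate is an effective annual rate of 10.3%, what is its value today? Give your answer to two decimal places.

£178,537.89

Value one period before first payment (t=5): 48050 × [1 − (1+0.103)^(−10)] / 0.103 = 48050 × 6.066170 = 291,479.4689
PV₀ = 291,479.4689 / (1+0.103)^5 = 291,479.4689 / 1.632592 = 178,537.8939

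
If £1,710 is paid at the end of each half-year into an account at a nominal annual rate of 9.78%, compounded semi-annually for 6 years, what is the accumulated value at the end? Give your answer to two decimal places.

£27,045.61

i = 0.0978/2 = 0.0489 per half-year; n = 6·2 = 12.
Accumulation factor s(12|0.0489) = 15.816145; FV = 1710 × 15.816145 = 27,045.6075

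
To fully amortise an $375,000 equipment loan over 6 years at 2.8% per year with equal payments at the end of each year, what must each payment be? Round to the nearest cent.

$68,765.89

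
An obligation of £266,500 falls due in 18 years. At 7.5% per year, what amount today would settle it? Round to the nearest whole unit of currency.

PV = 266,500 / (1 + 0.075)^18 = 266,500 / 3.675804 = 72,501.1436

£72,501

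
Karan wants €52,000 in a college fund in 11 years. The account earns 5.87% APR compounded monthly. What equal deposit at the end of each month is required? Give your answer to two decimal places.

i = 0.0587/12 = 0.00489167 per month; n = 11·12 = 132.
FV-annuity factor = 184.869844; PMT = 52000 / 184.869844 = 281.2790

€281.28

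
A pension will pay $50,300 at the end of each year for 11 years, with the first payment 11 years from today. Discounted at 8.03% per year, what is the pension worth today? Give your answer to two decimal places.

$165,625.65

PV at t=10 (ordinary 11-year annuity): 50300 × a(11|0.0803) = 50300 × 7.128586 = 358,567.8625
PV₀ = 358,567.8625 / (1+0.0803)^10 = 358,567.8625 / 2.164930 = 165,625.6522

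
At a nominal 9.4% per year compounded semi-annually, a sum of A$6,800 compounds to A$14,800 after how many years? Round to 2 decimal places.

8.47 years

Periodic rate i = 0.094/2 = 0.047.
n = ln(14800/6800) / ln(1+0.047) = ln(2.17647) / 0.045929 = 16.9328 half-years
= 16.9328/2 years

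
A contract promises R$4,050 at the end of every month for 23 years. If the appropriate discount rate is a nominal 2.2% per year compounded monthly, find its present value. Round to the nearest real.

R$876,608

Periodic rate i = 0.022/12 = 0.00183333; n = 23 × 12 = 276 periods.
PV = PMT · [1 − (1+i)^(−n)] / i = 4050 · 216.446323 = 876,607.6083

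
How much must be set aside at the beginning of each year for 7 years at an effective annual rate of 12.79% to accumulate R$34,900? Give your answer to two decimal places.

PMT = 34900 / ( [(1+0.1279)^7 − 1] / 0.1279 × (1+i) ) = 34900 / 11.659707 = 2,993.2141

R$2,993.21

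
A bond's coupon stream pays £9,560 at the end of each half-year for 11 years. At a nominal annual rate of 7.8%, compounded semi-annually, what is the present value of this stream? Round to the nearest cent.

£139,482.65

Periodic rate i = 0.078/2 = 0.039; n = 11 × 2 = 22 periods.
Annuity factor a(22|0.039) = 14.590235; PV = 9560 × 14.590235 = 139,482.6477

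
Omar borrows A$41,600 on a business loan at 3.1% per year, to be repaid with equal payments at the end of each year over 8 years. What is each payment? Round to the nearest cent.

PMT = 41600 / ( [1 − (1+0.031)^(−8)] / 0.031 ) = 41600 / 6.990174 = 5,951.2108

A$5,951.21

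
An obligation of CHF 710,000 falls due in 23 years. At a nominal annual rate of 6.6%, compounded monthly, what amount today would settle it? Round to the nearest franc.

Periodic rate i = 0.066/12 = 0.0055; n = 23 × 12 = 276 periods.
Discount factor = (1+0.0055)^(−276) = 0.220063; PV = 710,000 × 0.220063 = 156,244.8341

CHF 156,245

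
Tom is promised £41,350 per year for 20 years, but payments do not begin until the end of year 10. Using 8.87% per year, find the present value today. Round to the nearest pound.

Value one period before first payment (t=9): 41350 × [1 − (1+0.0887)^(−20)] / 0.0887 = 41350 × 9.213745 = 380,988.3605
PV₀ = 380,988.3605 / (1+0.0887)^9 = 380,988.3605 / 2.148691 = 177,311.8257

£177,312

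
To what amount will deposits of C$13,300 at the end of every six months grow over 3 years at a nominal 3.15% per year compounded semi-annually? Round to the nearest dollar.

C$83,009

With 2 periods per year: i = 0.01575, n = 6.
FV = PMT · [(1+i)^n − 1] / i = 13300 · 6.241270 = 83,008.8940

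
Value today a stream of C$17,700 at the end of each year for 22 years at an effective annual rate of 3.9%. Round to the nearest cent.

C$258,247.16

PV = 17700 × [1 − (1+0.039)^(−22)] / 0.039 = 17700 × 14.590235 = 258,247.1615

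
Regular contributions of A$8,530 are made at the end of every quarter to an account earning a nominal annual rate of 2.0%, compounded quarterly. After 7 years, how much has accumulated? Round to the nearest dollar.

A$255,683

Periodic rate i = 0.02/4 = 0.005; n = 7 × 4 = 28 periods.
Accumulation factor s(28|0.005) = 29.974522; FV = 8530 × 29.974522 = 255,682.6726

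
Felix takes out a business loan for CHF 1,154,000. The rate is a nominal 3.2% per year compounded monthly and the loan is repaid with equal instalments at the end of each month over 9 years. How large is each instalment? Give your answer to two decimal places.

Periodic rate i = 0.032/12 = 0.00266667; n = 9 × 12 = 108 periods.
PMT = 1.154e+06 / ( [1 − (1+0.00266667)^(−108)] / 0.00266667 ) = 1.154e+06 / 93.731608 = 12,311.7487

CHF 12,311.75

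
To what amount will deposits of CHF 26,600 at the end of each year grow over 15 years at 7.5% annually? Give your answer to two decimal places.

CHF 694,748.50

FV = 26600 × [(1+0.075)^15 − 1] / 0.075 = 26600 × 26.118365 = 694,748.5011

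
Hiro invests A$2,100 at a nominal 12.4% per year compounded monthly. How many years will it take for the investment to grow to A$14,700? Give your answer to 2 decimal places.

15.77 years

Periodic rate i = 0.124/12 = 0.0103333.
(1+i)^n = 14700/2100 = 7.00000, so n = ln 7.00000 / ln 1.01033 = 189.2852 months
= 189.2852/12 years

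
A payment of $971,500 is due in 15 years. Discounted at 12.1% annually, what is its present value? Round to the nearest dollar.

$175,129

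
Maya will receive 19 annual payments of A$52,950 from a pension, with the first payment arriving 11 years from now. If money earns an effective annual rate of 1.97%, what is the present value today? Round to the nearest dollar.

A$684,932

PV at t=10 (ordinary 19-year annuity): 52950 × a(19|0.0197) = 52950 × 15.721929 = 832,476.1322
Discount back 10 years: 832,476.1322 × (1+0.0197)^(−10) = 832,476.1322 × 0.822765 = 684,932.2221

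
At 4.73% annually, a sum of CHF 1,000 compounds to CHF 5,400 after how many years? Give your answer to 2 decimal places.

36.49 years

n = ln(5400/1000) / ln(1+0.0473) = ln(5.40000) / 0.046215 = 36.4900 years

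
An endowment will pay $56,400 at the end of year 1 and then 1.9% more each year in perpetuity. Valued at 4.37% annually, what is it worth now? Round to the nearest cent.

$2,283,400.81

PV = D₁/(r − g) = 56400/(0.0437 − 0.019) = 2,283,400.8097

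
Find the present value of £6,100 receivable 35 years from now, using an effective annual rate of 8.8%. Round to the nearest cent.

£318.65

PV = 6,100 / (1 + 0.088)^35 = 6,100 / 19.143059 = 318.6534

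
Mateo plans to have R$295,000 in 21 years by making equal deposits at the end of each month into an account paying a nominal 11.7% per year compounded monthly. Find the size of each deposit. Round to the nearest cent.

R$273.10

Periodic rate i = 0.117/12 = 0.00975; n = 21 × 12 = 252 periods.
PMT = 295000 / ( [(1+0.00975)^252 − 1] / 0.00975 ) = 295000 / 1080.173947 = 273.1042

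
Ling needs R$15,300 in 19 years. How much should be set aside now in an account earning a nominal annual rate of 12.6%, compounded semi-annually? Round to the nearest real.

i = 0.126/2 = 0.063 per half-year; n = 19·2 = 38.
Discount factor = (1+0.063)^(−38) = 0.098115; PV = 15,300 × 0.098115 = 1,501.1614

R$1,501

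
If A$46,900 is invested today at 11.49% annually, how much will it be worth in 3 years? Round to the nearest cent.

A$64,995.10

FV = PV·(1+i)^n = 46,900 × 1.385823 = 64,995.0959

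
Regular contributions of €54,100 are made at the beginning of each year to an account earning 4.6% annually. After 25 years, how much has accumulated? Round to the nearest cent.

€2,556,533.37

FV = 54100 × [(1+0.046)^25 − 1] / 0.046 × (1+i) = 54100 × 47.255700 = 2,556,533.3731
(annuity-due: payments at period start, so ×(1+i).)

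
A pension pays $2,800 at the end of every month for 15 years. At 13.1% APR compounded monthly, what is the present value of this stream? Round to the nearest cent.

$220,155.34

i = 0.131/12 = 0.0109167 per month; n = 15·12 = 180.
Annuity factor a(180|0.0109167) = 78.626907; PV = 2800 × 78.626907 = 220,155.3388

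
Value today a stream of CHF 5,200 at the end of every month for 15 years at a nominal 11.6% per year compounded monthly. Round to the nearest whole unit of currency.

CHF 442,721

With 12 periods per year: i = 0.00966667, n = 180.
PV = PMT · [1 − (1+i)^(−n)] / i = 5200 · 85.138632 = 442,720.8843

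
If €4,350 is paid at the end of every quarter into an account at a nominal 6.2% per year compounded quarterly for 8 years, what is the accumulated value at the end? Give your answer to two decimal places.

€178,463.25

With 4 periods per year: i = 0.0155, n = 32.
Accumulation factor s(32|0.0155) = 41.026034; FV = 4350 × 41.026034 = 178,463.2468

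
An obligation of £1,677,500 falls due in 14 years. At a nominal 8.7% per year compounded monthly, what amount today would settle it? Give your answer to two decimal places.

i = 0.087/12 = 0.00725 per month; n = 14·12 = 168.
PV = FV·(1+i)^(−n) = 1,677,500 × 0.297124 = 498,425.3823

£498,425.38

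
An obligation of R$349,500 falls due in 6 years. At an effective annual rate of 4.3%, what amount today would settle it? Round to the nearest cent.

R$271,482.18

Discount factor = (1+0.043)^(−6) = 0.776773; PV = 349,500 × 0.776773 = 271,482.1810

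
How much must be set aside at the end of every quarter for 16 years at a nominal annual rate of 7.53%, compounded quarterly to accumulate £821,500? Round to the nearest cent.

£6,726.91

i = 0.0753/4 = 0.018825 per quarter; n = 16·4 = 64.
FV-annuity factor = 122.121464; PMT = 821500 / 122.121464 = 6,726.9092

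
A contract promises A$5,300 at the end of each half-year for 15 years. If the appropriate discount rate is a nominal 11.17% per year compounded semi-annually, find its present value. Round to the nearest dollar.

A$76,311

Periodic rate i = 0.1117/2 = 0.05585; n = 15 × 2 = 30 periods.
PV = 5300 × [1 − (1+0.05585)^(−30)] / 0.05585 = 5300 × 14.398310 = 76,311.0443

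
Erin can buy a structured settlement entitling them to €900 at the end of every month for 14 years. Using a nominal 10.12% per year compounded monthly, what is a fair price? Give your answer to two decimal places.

i = 0.1012/12 = 0.00843333 per month; n = 14·12 = 168.
Annuity factor a(168|0.00843333) = 89.652142; PV = 900 × 89.652142 = 80,686.9276

€80,686.93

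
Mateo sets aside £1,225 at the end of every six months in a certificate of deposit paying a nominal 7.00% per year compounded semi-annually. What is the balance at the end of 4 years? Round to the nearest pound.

£11,088

With 2 periods per year: i = 0.035, n = 8.
FV = PMT · [(1+i)^n − 1] / i = 1225 · 9.051687 = 11,088.3163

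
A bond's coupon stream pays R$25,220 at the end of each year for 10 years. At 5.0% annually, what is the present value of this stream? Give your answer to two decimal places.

R$194,742.15

PV = PMT · [1 − (1+i)^(−n)] / i = 25220 · 7.721735 = 194,742.1549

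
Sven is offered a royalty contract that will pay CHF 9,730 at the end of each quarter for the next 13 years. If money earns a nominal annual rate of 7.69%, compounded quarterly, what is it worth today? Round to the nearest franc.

With 4 periods per year: i = 0.019225, n = 52.
PV = 9730 × [1 − (1+0.019225)^(−52)] / 0.019225 = 9730 × 32.691912 = 318,092.2995

CHF 318,092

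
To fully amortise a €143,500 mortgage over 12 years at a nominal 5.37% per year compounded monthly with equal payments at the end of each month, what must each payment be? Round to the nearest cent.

i = 0.0537/12 = 0.004475 per month; n = 12·12 = 144.
PMT = 143500 / ( [1 − (1+0.004475)^(−144)] / 0.004475 ) = 143500 / 105.981528 = 1,354.0095

€1,354.01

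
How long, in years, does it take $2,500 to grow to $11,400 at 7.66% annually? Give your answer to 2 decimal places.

20.56 years

n = ln(11400/2500) / ln(1+0.0766) = ln(4.56000) / 0.073808 = 20.5577 years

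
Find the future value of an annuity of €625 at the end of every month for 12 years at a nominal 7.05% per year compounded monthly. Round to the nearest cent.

€140,909.10

With 12 periods per year: i = 0.005875, n = 144.
FV = PMT · [(1+i)^n − 1] / i = 625 · 225.454565 = 140,909.1031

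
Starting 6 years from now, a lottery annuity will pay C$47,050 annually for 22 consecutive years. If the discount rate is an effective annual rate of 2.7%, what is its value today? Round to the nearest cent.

PV at t=5 (ordinary 22-year annuity): 47050 × a(22|0.027) = 47050 × 16.426634 = 772,873.1471
PV₀ = 772,873.1471 / (1+0.027)^5 = 772,873.1471 / 1.142490 = 676,481.6185

C$676,481.62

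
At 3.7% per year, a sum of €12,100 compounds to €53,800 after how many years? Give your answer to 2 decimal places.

n = ln(53800/12100) / ln(1+0.037) = ln(4.44628) / 0.036332 = 41.0677 years

41.07 years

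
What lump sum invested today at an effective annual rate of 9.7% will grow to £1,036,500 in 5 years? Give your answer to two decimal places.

£652,433.37

Discount factor = (1+0.097)^(−5) = 0.629458; PV = 1,036,500 × 0.629458 = 652,433.3742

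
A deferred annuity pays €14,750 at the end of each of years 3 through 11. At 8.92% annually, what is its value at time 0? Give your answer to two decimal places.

Value one period before first payment (t=2): 14750 × [1 − (1+0.0892)^(−9)] / 0.0892 = 14750 × 6.014795 = 88,718.2192
PV₀ = 88,718.2192 / (1+0.0892)^2 = 88,718.2192 / 1.186357 = 74,782.0818

€74,782.08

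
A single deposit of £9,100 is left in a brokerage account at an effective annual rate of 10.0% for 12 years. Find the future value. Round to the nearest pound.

£28,560

FV = PV·(1+i)^n = 9,100 × 3.138428 = 28,559.6982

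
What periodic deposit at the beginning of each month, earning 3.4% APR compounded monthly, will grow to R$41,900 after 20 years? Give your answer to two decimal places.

R$121.79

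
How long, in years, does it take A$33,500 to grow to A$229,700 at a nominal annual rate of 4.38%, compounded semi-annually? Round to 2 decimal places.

Periodic rate i = 0.0438/2 = 0.0219.
n = ln(229700/33500) / ln(1+0.0219) = ln(6.85672) / 0.021664 = 88.8691 half-years
= 88.8691/2 years

44.43 years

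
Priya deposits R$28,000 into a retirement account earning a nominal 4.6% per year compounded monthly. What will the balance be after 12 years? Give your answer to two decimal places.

Periodic rate i = 0.046/12 = 0.00383333; n = 12 × 12 = 144 periods.
28,000 × (1+0.00383333)^144 = 28,000 × 1.734891 = 48,576.9533

R$48,576.95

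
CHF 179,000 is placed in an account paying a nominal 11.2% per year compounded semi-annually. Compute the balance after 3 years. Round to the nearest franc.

Periodic rate i = 0.112/2 = 0.056; n = 3 × 2 = 6 periods.
FV = 179,000 × (1 + 0.056)^6 = 248,219.8679

CHF 248,220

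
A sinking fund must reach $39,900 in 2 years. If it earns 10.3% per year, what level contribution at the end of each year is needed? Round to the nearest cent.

PMT = 39900 / ( [(1+0.103)^2 − 1] / 0.103 ) = 39900 / 2.103000 = 18,972.8959

$18,972.90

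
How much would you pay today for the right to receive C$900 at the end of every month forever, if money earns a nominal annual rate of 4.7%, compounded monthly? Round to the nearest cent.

Periodic rate i = 0.047/12 = 0.00391667.
PV = PMT / i = 900 / 0.00391667 = 229,787.2340

C$229,787.23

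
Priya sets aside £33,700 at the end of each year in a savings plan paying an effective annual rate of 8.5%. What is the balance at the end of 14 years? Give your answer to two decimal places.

£845,831.77

Accumulation factor s(14|0.085) = 25.098866; FV = 33700 × 25.098866 = 845,831.7703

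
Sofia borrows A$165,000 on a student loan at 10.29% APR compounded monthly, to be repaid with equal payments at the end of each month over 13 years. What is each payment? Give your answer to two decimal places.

Periodic rate i = 0.1029/12 = 0.008575; n = 13 × 12 = 156 periods.
PMT = 165000 / ( [1 − (1+0.008575)^(−156)] / 0.008575 ) = 165000 / 85.836784 = 1,922.2528

A$1,922.25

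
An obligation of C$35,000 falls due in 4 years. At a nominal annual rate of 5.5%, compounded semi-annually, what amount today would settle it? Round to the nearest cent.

C$28,171.72

i = 0.055/2 = 0.0275 per half-year; n = 4·2 = 8.
PV = FV·(1+i)^(−n) = 35,000 × 0.804906 = 28,171.7224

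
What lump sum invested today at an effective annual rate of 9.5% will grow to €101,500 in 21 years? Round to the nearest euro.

€15,093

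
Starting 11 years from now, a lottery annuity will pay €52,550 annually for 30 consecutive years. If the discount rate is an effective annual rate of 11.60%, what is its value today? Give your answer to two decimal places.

Value one period before first payment (t=10): 52550 × [1 − (1+0.116)^(−30)] / 0.116 = 52550 × 8.300346 = 436,183.1805
PV₀ = 436,183.1805 / (1+0.116)^10 = 436,183.1805 / 2.996691 = 145,554.9465

€145,554.95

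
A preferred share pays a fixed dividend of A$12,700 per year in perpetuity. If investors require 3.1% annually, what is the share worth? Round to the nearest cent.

A$409,677.42

PV = C/r = 12700/0.031 = 409,677.4194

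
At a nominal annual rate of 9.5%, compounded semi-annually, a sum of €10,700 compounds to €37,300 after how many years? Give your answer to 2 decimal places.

13.45 years

Periodic rate i = 0.095/2 = 0.0475.
n = ln(37300/10700) / ln(1+0.0475) = ln(3.48598) / 0.046406 = 26.9090 half-years
= 26.9090/2 years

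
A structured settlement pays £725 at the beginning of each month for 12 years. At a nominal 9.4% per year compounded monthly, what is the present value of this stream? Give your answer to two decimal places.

£62,952.92

i = 0.094/12 = 0.00783333 per month; n = 12·12 = 144.
Annuity factor a(144|0.00783333) × (1+i) = 86.831614; PV = 725 × 86.831614 = 62,952.9203
(annuity-due: payments at period start, so ×(1+i).)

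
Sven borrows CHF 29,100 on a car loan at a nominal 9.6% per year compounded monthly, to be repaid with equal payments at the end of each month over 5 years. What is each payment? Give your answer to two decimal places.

CHF 612.58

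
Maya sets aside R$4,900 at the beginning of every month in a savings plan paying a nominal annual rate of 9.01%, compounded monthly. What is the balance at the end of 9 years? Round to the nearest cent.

Periodic rate i = 0.0901/12 = 0.00750833; n = 9 × 12 = 108 periods.
Accumulation factor s(108|0.00750833) × (1+i) = 166.809439; FV = 4900 × 166.809439 = 817,366.2487
(annuity-due: payments at period start, so ×(1+i).)

R$817,366.25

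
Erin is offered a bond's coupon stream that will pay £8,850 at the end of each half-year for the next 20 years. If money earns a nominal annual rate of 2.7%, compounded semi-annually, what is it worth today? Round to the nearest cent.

Periodic rate i = 0.027/2 = 0.0135; n = 20 × 2 = 40 periods.
Annuity factor a(40|0.0135) = 30.751315; PV = 8850 × 30.751315 = 272,149.1353

£272,149.14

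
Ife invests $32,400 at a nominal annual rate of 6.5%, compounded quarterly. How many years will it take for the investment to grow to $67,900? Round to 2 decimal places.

Periodic rate i = 0.065/4 = 0.01625.
(1+i)^n = 67900/32400 = 2.09568, so n = ln 2.09568 / ln 1.01625 = 45.8999 quarters
= 45.8999/4 years

11.47 years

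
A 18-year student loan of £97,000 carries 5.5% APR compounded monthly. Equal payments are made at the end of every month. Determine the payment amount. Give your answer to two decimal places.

£708.41

i = 0.055/12 = 0.00458333 per month; n = 18·12 = 216.
PMT = 97000 / ( [1 − (1+0.00458333)^(−216)] / 0.00458333 ) = 97000 / 136.926962 = 708.4069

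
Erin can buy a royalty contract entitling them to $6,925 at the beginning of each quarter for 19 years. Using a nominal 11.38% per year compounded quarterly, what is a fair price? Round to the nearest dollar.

i = 0.1138/4 = 0.02845 per quarter; n = 19·4 = 76.
PV = 6925 × [1 − (1+0.02845)^(−76)] / 0.02845 × (1+i) = 6925 × 31.862133 = 220,645.2682
(annuity-due: payments at period start, so ×(1+i).)

$220,645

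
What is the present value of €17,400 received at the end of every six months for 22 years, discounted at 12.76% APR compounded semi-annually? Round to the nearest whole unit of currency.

€254,785

Periodic rate i = 0.1276/2 = 0.0638; n = 22 × 2 = 44 periods.
PV = PMT · [1 − (1+i)^(−n)] / i = 17400 · 14.642788 = 254,784.5153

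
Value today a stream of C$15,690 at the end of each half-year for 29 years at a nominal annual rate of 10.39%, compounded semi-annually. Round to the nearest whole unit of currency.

C$286,014

i = 0.1039/2 = 0.05195 per half-year; n = 29·2 = 58.
PV = PMT · [1 − (1+i)^(−n)] / i = 15690 · 18.229047 = 286,013.7406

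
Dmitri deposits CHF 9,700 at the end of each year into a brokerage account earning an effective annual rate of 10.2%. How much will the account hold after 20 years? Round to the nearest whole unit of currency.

FV = PMT · [(1+i)^n − 1] / i = 9700 · 58.592238 = 568,344.7112

CHF 568,345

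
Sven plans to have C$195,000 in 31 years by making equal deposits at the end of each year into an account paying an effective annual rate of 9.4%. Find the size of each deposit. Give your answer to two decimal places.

C$1,205.86

PMT = 195000 / ( [(1+0.094)^31 − 1] / 0.094 ) = 195000 / 161.710845 = 1,205.8560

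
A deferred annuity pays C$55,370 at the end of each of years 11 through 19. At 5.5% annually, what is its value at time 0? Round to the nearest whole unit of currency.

C$225,357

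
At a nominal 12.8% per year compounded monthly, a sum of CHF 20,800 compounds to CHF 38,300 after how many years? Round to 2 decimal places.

4.79 years

Periodic rate i = 0.128/12 = 0.0106667.
n = ln(38300/20800) / ln(1+0.0106667) = ln(1.84135) / 0.010610 = 57.5388 months
= 57.5388/12 years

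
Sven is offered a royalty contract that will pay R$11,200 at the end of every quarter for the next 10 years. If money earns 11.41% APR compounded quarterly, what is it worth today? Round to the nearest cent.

Periodic rate i = 0.1141/4 = 0.028525; n = 10 × 4 = 40 periods.
PV = PMT · [1 − (1+i)^(−n)] / i = 11200 · 23.675972 = 265,170.8875

R$265,170.89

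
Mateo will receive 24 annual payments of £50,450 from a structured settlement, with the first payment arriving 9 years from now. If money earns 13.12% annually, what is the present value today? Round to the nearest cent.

£135,979.20

PV at t=8 (ordinary 24-year annuity): 50450 × a(24|0.1312) = 50450 × 7.226475 = 364,575.6511
Discount back 8 years: 364,575.6511 × (1+0.1312)^(−8) = 364,575.6511 × 0.372979 = 135,979.2021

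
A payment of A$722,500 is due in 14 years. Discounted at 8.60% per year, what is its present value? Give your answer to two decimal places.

A$227,625.18

Discount factor = (1+0.086)^(−14) = 0.315052; PV = 722,500 × 0.315052 = 227,625.1777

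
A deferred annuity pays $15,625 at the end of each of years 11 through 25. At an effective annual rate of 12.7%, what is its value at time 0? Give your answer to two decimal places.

Value one period before first payment (t=10): 15625 × [1 − (1+0.127)^(−15)] / 0.127 = 15625 × 6.563816 = 102,559.6237
Discount back 10 years: 102,559.6237 × (1+0.127)^(−10) = 102,559.6237 × 0.302525 = 31,026.8194

$31,026.82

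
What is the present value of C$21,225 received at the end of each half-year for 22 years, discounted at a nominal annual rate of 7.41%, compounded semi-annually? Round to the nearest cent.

C$457,297.11

i = 0.0741/2 = 0.03705 per half-year; n = 22·2 = 44.
PV = PMT · [1 − (1+i)^(−n)] / i = 21225 · 21.545211 = 457,297.1073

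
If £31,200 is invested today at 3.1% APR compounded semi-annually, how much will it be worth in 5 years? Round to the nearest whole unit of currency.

Periodic rate i = 0.031/2 = 0.0155; n = 5 × 2 = 10 periods.
31,200 × (1+0.0155)^10 = 31,200 × 1.166270 = 36,387.6385

£36,388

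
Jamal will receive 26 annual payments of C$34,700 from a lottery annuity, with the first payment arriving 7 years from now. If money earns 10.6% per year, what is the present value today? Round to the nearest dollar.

C$165,824

Value one period before first payment (t=6): 34700 × [1 − (1+0.106)^(−26)] / 0.106 = 34700 × 8.746798 = 303,513.8759
Discount back 6 years: 303,513.8759 × (1+0.106)^(−6) = 303,513.8759 × 0.546348 = 165,824.1535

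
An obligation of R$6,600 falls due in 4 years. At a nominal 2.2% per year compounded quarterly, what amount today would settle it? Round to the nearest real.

R$6,045

With 4 periods per year: i = 0.0055, n = 16.
PV = FV·(1+i)^(−n) = 6,600 × 0.915982 = 6,045.4793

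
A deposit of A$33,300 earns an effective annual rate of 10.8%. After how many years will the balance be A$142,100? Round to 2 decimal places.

n = ln(142100/33300) / ln(1+0.108) = ln(4.26727) / 0.102557 = 14.1480 years

14.15 years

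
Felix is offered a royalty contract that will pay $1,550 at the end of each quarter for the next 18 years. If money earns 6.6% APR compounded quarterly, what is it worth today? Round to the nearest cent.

With 4 periods per year: i = 0.0165, n = 72.
PV = 1550 × [1 − (1+0.0165)^(−72)] / 0.0165 = 1550 × 41.951523 = 65,024.8611

$65,024.86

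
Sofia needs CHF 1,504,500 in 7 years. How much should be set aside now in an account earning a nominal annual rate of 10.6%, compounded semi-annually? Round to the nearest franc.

CHF 730,121

i = 0.106/2 = 0.053 per half-year; n = 7·2 = 14.
Discount factor = (1+0.053)^(−14) = 0.485292; PV = 1,504,500 × 0.485292 = 730,121.2615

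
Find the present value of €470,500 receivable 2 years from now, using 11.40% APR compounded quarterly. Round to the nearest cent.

With 4 periods per year: i = 0.0285, n = 8.
Discount factor = (1+0.0285)^(−8) = 0.798667; PV = 470,500 × 0.798667 = 375,772.7296

€375,772.73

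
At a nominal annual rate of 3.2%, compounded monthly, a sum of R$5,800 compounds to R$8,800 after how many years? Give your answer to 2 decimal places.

Periodic rate i = 0.032/12 = 0.00266667.
(1+i)^n = 8800/5800 = 1.51724, so n = ln 1.51724 / ln 1.00267 = 156.5435 months
= 156.5435/12 years

13.05 years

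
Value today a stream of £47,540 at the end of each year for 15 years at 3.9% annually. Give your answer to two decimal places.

PV = 47540 × [1 − (1+0.039)^(−15)] / 0.039 = 47540 × 11.196537 = 532,283.3565

£532,283.36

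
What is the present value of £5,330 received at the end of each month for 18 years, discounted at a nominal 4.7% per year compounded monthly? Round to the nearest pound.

£775,906

With 12 periods per year: i = 0.00391667, n = 216.
PV = 5330 × [1 − (1+0.00391667)^(−216)] / 0.00391667 = 5330 × 145.573351 = 775,905.9607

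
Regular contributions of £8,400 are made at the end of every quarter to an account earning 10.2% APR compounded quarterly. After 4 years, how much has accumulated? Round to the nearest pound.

£163,433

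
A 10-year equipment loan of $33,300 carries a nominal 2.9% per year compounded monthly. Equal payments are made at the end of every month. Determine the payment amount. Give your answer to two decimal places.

$320.01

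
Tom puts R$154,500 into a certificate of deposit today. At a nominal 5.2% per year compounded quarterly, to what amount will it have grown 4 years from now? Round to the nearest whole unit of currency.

With 4 periods per year: i = 0.013, n = 16.
154,500 × (1+0.013)^16 = 154,500 × 1.229564 = 189,967.6322

R$189,968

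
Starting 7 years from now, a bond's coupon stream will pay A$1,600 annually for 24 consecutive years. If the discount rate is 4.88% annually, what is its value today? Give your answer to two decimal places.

A$16,783.61

PV at t=6 (ordinary 24-year annuity): 1600 × a(24|0.0488) = 1600 × 13.961161 = 22,337.8577
PV₀ = 22,337.8577 / (1+0.0488)^6 = 22,337.8577 / 1.330933 = 16,783.6127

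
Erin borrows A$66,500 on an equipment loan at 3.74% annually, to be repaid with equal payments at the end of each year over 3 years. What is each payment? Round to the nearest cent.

PMT = 66500 / ( [1 − (1+0.0374)^(−3)] / 0.0374 ) = 66500 / 2.788842 = 23,845.0222

A$23,845.02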